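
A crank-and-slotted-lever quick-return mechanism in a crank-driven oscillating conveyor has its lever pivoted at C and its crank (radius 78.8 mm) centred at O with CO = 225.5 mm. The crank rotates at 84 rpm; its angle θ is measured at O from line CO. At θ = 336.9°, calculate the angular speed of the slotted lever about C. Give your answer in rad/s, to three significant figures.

ω = 8.796 rad/s (from 84 rpm).
Crank pin A relative to C: A = (d + r cosθ, r sinθ); lever angle φ = atan2(r sinθ, d + r cosθ).
Differentiating tanφ: φ̇ = rω(d cosθ + r)/(d² + r² + 2dr cosθ).
d² + r² + 2dr cosθ = |CA|² = 0.089749 m²;  d cosθ + r = +0.28622 m.
|ω_lever| = |0.0788·8.796·+0.28622| / 0.089749 = 2.2106 rad/s.

2.21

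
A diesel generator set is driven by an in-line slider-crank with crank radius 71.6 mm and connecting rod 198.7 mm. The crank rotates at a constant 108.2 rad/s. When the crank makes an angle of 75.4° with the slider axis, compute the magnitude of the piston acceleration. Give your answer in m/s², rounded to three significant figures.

67.2

ω = 108.2 rad/s
x(θ) = r cosθ + √(L² − r² sin²θ); with ω constant, a = ω²·d²x/dθ².
d²x/dθ² = −r cosθ − r²(cos2θ)/√u − r⁴ sin²2θ/(4u^{3/2}),  u = L² − r² sin²θ = 0.0346809 m².
Substituting r = 0.0716 m, L = 0.1987 m, θ = 75.4°: d²x/dθ² = +0.0057399 m.
a = ω²·d²x/dθ² = (108.2)²·(+0.0057399) = +67.198 m/s²;  |a| = 67.198 m/s².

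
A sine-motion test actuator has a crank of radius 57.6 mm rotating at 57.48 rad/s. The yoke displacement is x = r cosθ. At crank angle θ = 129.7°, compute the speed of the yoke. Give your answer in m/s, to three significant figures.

ω = 57.48 rad/s
x = r cosθ ⇒ ẋ = −rω sinθ.
|v| = rω|sinθ| = 0.0576·57.48·|sin 129.7°| = 2.5474 m/s.

2.55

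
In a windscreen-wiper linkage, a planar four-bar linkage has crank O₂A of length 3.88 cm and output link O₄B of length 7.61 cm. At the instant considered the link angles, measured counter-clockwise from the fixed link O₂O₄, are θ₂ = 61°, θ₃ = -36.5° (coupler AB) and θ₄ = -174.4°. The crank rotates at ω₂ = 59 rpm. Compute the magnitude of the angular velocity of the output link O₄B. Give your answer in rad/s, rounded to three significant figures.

4.66

ω₂ = 6.178 rad/s (from 59 rpm).
Differentiating the loop-closure r₂e^{iθ₂}+r₃e^{iθ₃}=r₁+r₄e^{iθ₄} gives r₂ω₂e^{iθ₂}+r₃ω₃e^{iθ₃}=r₄ω₄e^{iθ₄}.
Eliminating the other unknown: ω₄ = r₂ω₂ sin(θ₂−θ₃) / [r₄ sin(θ₄−θ₃)].
Numerator sine = +0.99144; denominator sine = -0.67043.
Result = 0.0388·6.178·(+0.99144) / (0.0761·(-0.67043)) = -4.6585 rad/s; magnitude 4.6585 rad/s.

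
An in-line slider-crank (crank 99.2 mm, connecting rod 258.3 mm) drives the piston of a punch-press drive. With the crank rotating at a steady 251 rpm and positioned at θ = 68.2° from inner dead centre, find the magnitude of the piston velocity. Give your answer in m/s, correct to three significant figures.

2.79

ω = 2π·251/60 = 26.28 rad/s
For an in-line slider-crank, x = r cosθ + √(L² − r² sin²θ), so v = −rω sinθ·[1 + r cosθ/√(L² − r² sin²θ)].
With r = 0.0992 m, L = 0.2583 m, θ = 68.2°: √(L² − r² sin²θ) = 0.24132 m.
v = −0.0992·26.28·0.92849·[1 + 0.0992·0.37137/0.24132] = -2.7906 m/s.
|v| = 2.7906 m/s.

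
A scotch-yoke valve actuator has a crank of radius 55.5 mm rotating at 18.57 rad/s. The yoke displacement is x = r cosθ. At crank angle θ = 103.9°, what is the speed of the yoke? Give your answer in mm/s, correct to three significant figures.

1000

ω = 18.57 rad/s
x = r cosθ ⇒ ẋ = −rω sinθ.
|v| = rω|sinθ| = 0.0555·18.57·|sin 103.9°| = 1.0005 m/s = 1000.5 mm/s.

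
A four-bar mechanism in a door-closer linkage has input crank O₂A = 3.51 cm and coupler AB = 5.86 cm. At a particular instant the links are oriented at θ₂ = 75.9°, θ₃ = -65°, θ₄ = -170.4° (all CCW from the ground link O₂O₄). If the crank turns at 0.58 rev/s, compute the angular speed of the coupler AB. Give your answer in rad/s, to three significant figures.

ω₂ = 3.644 rad/s (from 0.58 rev/s).
Differentiating the loop-closure r₂e^{iθ₂}+r₃e^{iθ₃}=r₁+r₄e^{iθ₄} gives r₂ω₂e^{iθ₂}+r₃ω₃e^{iθ₃}=r₄ω₄e^{iθ₄}.
Eliminating the other unknown: ω₃ = r₂ω₂ sin(θ₄−θ₂) / [r₃ sin(θ₃−θ₄)].
Numerator sine = +0.91566; denominator sine = +0.96410.
Result = 0.0351·3.644·(+0.91566) / (0.0586·(+0.96410)) = +2.0732 rad/s; magnitude 2.0732 rad/s.

2.07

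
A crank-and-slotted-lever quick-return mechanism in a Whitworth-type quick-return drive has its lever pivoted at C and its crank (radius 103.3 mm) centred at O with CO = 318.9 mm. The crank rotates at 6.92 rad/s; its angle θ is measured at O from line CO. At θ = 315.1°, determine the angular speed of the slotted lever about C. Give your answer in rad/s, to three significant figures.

ω = 6.92 rad/s
Crank pin A relative to C: A = (d + r cosθ, r sinθ); lever angle φ = atan2(r sinθ, d + r cosθ).
Differentiating tanφ: φ̇ = rω(d cosθ + r)/(d² + r² + 2dr cosθ).
d² + r² + 2dr cosθ = |CA|² = 0.159037 m²;  d cosθ + r = +0.32919 m.
|ω_lever| = |0.1033·6.92·+0.32919| / 0.159037 = 1.4796 rad/s.

1.48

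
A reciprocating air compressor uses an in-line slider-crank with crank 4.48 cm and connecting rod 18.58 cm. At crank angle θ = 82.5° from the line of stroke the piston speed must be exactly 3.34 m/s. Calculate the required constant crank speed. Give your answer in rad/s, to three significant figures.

For an in-line slider-crank, |v_piston| = rω|sinθ|·[1 + r cosθ/√(L² − r² sin²θ)].
With r = 0.0448 m, L = 0.1858 m, θ = 82.5°: the bracketed kinematic factor |dx/dθ| = 0.045856 m.
ω = v/|dx/dθ| = 3.34/0.045856 = 72.836 rad/s.

72.8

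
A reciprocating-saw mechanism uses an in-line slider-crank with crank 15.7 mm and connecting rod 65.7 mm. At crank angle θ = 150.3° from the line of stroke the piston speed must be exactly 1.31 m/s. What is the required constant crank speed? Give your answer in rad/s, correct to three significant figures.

For an in-line slider-crank, |v_piston| = rω|sinθ|·[1 + r cosθ/√(L² − r² sin²θ)].
With r = 0.0157 m, L = 0.0657 m, θ = 150.3°: the bracketed kinematic factor |dx/dθ| = 0.0061526 m.
ω = v/|dx/dθ| = 1.31/0.0061526 = 212.92 rad/s.

213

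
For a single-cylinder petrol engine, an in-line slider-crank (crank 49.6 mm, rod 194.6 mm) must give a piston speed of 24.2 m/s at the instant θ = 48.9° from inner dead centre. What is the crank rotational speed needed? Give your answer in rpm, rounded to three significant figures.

For an in-line slider-crank, |v_piston| = rω|sinθ|·[1 + r cosθ/√(L² − r² sin²θ)].
With r = 0.0496 m, L = 0.1946 m, θ = 48.9°: the bracketed kinematic factor |dx/dθ| = 0.043758 m.
ω = v/|dx/dθ| = 24.2/0.043758 = 553.04 rad/s.
N = 60ω/(2π) = 5281.1 rpm.

5280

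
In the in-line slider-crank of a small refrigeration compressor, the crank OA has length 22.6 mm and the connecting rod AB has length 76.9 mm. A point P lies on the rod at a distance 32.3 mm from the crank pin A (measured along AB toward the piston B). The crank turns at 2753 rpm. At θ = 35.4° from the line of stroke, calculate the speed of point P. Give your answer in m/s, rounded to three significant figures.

5.18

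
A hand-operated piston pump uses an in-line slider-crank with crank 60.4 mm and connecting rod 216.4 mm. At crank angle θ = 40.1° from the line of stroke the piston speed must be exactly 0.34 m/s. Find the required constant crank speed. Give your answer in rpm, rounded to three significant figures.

68.6

For an in-line slider-crank, |v_piston| = rω|sinθ|·[1 + r cosθ/√(L² − r² sin²θ)].
With r = 0.0604 m, L = 0.2164 m, θ = 40.1°: the bracketed kinematic factor |dx/dθ| = 0.047349 m.
ω = v/|dx/dθ| = 0.34/0.047349 = 7.1807 rad/s.
N = 60ω/(2π) = 68.571 rpm.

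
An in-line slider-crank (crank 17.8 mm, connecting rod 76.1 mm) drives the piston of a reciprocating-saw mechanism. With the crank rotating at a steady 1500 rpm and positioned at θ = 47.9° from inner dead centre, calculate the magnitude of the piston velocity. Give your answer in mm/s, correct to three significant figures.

ω = 2π·1500/60 = 157.1 rad/s
For an in-line slider-crank, x = r cosθ + √(L² − r² sin²θ), so v = −rω sinθ·[1 + r cosθ/√(L² − r² sin²θ)].
With r = 0.0178 m, L = 0.0761 m, θ = 47.9°: √(L² − r² sin²θ) = 0.074945 m.
v = −0.0178·157.1·0.74198·[1 + 0.0178·0.67043/0.074945] = -2.4049 m/s.
|v| = 2.4049 m/s = 2404.9 mm/s.

2400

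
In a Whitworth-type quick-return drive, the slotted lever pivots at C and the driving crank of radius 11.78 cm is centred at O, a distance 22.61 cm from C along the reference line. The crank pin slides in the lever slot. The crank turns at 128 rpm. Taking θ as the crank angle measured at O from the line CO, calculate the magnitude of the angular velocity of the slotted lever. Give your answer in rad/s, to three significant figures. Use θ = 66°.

3.82

ω = 13.4 rad/s (from 128 rpm).
Crank pin A relative to C: A = (d + r cosθ, r sinθ); lever angle φ = atan2(r sinθ, d + r cosθ).
Differentiating tanφ: φ̇ = rω(d cosθ + r)/(d² + r² + 2dr cosθ).
d² + r² + 2dr cosθ = |CA|² = 0.0866646 m²;  d cosθ + r = +0.20976 m.
|ω_lever| = |0.1178·13.4·+0.20976| / 0.0866646 = 3.8218 rad/s.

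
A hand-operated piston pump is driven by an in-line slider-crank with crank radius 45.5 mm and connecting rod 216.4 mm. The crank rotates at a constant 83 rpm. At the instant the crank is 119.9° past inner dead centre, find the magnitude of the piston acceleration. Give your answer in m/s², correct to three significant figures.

2.08

ω = 2π·83/60 = 8.692 rad/s
x(θ) = r cosθ + √(L² − r² sin²θ); with ω constant, a = ω²·d²x/dθ².
d²x/dθ² = −r cosθ − r²(cos2θ)/√u − r⁴ sin²2θ/(4u^{3/2}),  u = L² − r² sin²θ = 0.0452731 m².
Substituting r = 0.0455 m, L = 0.2164 m, θ = 119.9°: d²x/dθ² = +0.027492 m.
a = ω²·d²x/dθ² = (8.692)²·(+0.027492) = +2.0769 m/s²;  |a| = 2.0769 m/s².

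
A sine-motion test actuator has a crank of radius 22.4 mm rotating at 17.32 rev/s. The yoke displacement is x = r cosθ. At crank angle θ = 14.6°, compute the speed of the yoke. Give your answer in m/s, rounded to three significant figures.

0.614

ω = 108.8 rad/s (from 17.32 rev/s).
x = r cosθ ⇒ ẋ = −rω sinθ.
|v| = rω|sinθ| = 0.0224·108.8·|sin 14.6°| = 0.61446 m/s.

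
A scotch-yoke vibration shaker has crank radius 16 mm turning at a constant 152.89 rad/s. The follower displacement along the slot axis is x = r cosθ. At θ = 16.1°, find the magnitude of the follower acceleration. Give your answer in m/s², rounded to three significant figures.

359

ω = 152.9 rad/s
x = r cosθ ⇒ ẍ = −rω² cosθ (ω constant).
|a| = rω²|cosθ| = 0.016·(152.9)²·|cos 16.1°| = 359.34 m/s².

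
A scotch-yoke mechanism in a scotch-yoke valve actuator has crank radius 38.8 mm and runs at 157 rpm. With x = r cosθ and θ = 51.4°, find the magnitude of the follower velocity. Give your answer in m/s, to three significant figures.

ω = 16.44 rad/s (from 157 rpm).
x = r cosθ ⇒ ẋ = −rω sinθ.
|v| = rω|sinθ| = 0.0388·16.44·|sin 51.4°| = 0.49854 m/s.

0.499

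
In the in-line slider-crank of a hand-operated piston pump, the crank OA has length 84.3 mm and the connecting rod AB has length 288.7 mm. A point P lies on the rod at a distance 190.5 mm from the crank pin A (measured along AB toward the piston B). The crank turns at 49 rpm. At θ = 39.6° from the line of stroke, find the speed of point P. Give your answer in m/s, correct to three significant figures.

ω = 5.131 rad/s.  Crank-pin speed |V_A| = rω = 0.43257 m/s, perpendicular to OA.
Rod angle: sinφ = −(r/L) sinθ ⇒ φ = -10.727°; ω_rod = −rω cosθ/√(L²−r²sin²θ) = -1.175 rad/s.
V_P = V_A + ω_rod × AP, with AP = 0.1905 m along the rod.
Components: V_Px = −rω sinθ − a·ω_rod·sinφ = -0.31739 m/s;  V_Py = rω cosθ + a·ω_rod·cosφ = +0.11337 m/s.
|V_P| = √(V_Px² + V_Py²) = 0.33703 m/s.

0.337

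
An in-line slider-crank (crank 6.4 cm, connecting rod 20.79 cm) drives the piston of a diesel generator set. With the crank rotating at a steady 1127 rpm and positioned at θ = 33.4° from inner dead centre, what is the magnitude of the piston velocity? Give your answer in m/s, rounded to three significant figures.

5.24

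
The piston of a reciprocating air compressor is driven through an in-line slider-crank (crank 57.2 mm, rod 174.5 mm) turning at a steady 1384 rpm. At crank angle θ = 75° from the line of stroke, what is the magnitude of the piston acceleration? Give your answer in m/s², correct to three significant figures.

ω = 2π·1384/60 = 144.9 rad/s
x(θ) = r cosθ + √(L² − r² sin²θ); with ω constant, a = ω²·d²x/dθ².
d²x/dθ² = −r cosθ − r²(cos2θ)/√u − r⁴ sin²2θ/(4u^{3/2}),  u = L² − r² sin²θ = 0.0273976 m².
Substituting r = 0.0572 m, L = 0.1745 m, θ = 75°: d²x/dθ² = +0.0021665 m.
a = ω²·d²x/dθ² = (144.9)²·(+0.0021665) = +45.509 m/s²;  |a| = 45.509 m/s².

45.5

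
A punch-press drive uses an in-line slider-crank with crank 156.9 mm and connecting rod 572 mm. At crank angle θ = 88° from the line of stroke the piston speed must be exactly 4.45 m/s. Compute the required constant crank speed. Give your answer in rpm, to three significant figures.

268

For an in-line slider-crank, |v_piston| = rω|sinθ|·[1 + r cosθ/√(L² − r² sin²θ)].
With r = 0.1569 m, L = 0.572 m, θ = 88°: the bracketed kinematic factor |dx/dθ| = 0.15837 m.
ω = v/|dx/dθ| = 4.45/0.15837 = 28.1 rad/s.
N = 60ω/(2π) = 268.33 rpm.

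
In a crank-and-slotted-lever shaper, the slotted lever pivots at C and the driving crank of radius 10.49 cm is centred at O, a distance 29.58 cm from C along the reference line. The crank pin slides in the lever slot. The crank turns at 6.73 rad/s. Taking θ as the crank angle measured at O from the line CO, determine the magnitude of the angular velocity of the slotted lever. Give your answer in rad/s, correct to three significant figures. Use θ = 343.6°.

1.74

ω = 6.73 rad/s
Crank pin A relative to C: A = (d + r cosθ, r sinθ); lever angle φ = atan2(r sinθ, d + r cosθ).
Differentiating tanφ: φ̇ = rω(d cosθ + r)/(d² + r² + 2dr cosθ).
d² + r² + 2dr cosθ = |CA|² = 0.158036 m²;  d cosθ + r = +0.38867 m.
|ω_lever| = |0.1049·6.73·+0.38867| / 0.158036 = 1.7362 rad/s.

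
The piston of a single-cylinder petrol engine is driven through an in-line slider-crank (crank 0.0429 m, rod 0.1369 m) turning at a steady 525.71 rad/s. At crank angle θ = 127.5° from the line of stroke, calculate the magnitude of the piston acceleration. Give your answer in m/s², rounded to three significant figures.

8120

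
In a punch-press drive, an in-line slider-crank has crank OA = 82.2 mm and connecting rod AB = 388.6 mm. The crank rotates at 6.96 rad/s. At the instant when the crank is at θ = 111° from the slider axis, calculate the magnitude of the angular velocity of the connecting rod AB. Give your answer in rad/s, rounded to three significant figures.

ω = 6.96 rad/s
The rod makes angle φ with the slider axis where L sinφ = r sinθ; differentiating, L cosφ·φ̇ = r ω cosθ.
L cosφ = √(L² − r² sin²θ) = 0.38095 m.
|ω_rod| = r ω |cosθ| / √(L² − r² sin²θ) = 0.0822·6.96·0.35837/0.38095 = 0.5382 rad/s.

0.538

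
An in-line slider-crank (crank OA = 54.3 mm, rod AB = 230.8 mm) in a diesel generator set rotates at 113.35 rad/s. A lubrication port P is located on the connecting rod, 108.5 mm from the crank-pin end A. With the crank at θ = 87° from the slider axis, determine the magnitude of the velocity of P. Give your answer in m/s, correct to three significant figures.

ω = 113.3 rad/s.  Crank-pin speed |V_A| = rω = 6.1549 m/s, perpendicular to OA.
Rod angle: sinφ = −(r/L) sinθ ⇒ φ = -13.588°; ω_rod = −rω cosθ/√(L²−r²sin²θ) = -1.4359 rad/s.
V_P = V_A + ω_rod × AP, with AP = 0.1085 m along the rod.
Components: V_Px = −rω sinθ − a·ω_rod·sinφ = -6.1831 m/s;  V_Py = rω cosθ + a·ω_rod·cosφ = +0.17069 m/s.
|V_P| = √(V_Px² + V_Py²) = 6.1854 m/s.

6.19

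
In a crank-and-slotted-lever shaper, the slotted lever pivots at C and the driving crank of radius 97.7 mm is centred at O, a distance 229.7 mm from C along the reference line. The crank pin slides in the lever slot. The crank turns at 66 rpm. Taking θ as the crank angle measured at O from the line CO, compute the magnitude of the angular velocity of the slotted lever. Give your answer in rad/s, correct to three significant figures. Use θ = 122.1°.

ω = 6.912 rad/s (from 66 rpm).
Crank pin A relative to C: A = (d + r cosθ, r sinθ); lever angle φ = atan2(r sinθ, d + r cosθ).
Differentiating tanφ: φ̇ = rω(d cosθ + r)/(d² + r² + 2dr cosθ).
d² + r² + 2dr cosθ = |CA|² = 0.0384564 m²;  d cosθ + r = -0.024362 m.
|ω_lever| = |0.0977·6.912·-0.024362| / 0.0384564 = 0.42778 rad/s.

0.428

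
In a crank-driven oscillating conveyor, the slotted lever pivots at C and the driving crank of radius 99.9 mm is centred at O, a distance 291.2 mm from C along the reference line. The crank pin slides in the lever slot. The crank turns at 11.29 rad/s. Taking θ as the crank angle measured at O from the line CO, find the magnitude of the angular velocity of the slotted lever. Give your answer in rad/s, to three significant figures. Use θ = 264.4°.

ω = 11.29 rad/s
Crank pin A relative to C: A = (d + r cosθ, r sinθ); lever angle φ = atan2(r sinθ, d + r cosθ).
Differentiating tanφ: φ̇ = rω(d cosθ + r)/(d² + r² + 2dr cosθ).
d² + r² + 2dr cosθ = |CA|² = 0.0890999 m²;  d cosθ + r = +0.071484 m.
|ω_lever| = |0.0999·11.29·+0.071484| / 0.0890999 = 0.90488 rad/s.

0.905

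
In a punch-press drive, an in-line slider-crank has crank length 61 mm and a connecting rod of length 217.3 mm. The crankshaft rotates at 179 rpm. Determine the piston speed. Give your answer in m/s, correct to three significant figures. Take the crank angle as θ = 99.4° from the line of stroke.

1.07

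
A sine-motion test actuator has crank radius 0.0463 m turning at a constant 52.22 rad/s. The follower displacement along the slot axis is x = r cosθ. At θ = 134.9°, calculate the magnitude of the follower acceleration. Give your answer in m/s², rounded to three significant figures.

ω = 52.22 rad/s
x = r cosθ ⇒ ẍ = −rω² cosθ (ω constant).
|a| = rω²|cosθ| = 0.0463·(52.22)²·|cos 134.9°| = 89.121 m/s².

89.1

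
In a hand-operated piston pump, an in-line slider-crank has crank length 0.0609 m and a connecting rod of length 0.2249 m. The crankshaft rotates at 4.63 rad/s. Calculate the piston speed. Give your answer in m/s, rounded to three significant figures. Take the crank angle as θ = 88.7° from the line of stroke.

ω = 4.63 rad/s
For an in-line slider-crank, x = r cosθ + √(L² − r² sin²θ), so v = −rω sinθ·[1 + r cosθ/√(L² − r² sin²θ)].
With r = 0.0609 m, L = 0.2249 m, θ = 88.7°: √(L² − r² sin²θ) = 0.2165 m.
v = −0.0609·4.63·0.99974·[1 + 0.0609·0.02269/0.2165] = -0.28369 m/s.
|v| = 0.28369 m/s.

0.284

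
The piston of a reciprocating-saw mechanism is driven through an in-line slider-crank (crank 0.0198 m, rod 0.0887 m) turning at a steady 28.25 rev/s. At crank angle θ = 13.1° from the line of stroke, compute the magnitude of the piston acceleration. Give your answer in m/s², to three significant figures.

733

ω = 2π·28.2 = 177.5 rad/s
x(θ) = r cosθ + √(L² − r² sin²θ); with ω constant, a = ω²·d²x/dθ².
d²x/dθ² = −r cosθ − r²(cos2θ)/√u − r⁴ sin²2θ/(4u^{3/2}),  u = L² − r² sin²θ = 0.00784755 m².
Substituting r = 0.0198 m, L = 0.0887 m, θ = 13.1°: d²x/dθ² = -0.023266 m.
a = ω²·d²x/dθ² = (177.5)²·(-0.023266) = -733.03 m/s²;  |a| = 733.03 m/s².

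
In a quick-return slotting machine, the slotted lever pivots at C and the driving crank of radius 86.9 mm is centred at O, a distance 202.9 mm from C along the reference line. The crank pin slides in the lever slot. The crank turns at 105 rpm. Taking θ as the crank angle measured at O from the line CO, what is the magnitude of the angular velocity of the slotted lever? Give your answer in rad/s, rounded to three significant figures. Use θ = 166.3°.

7.28

ω = 11 rad/s (from 105 rpm).
Crank pin A relative to C: A = (d + r cosθ, r sinθ); lever angle φ = atan2(r sinθ, d + r cosθ).
Differentiating tanφ: φ̇ = rω(d cosθ + r)/(d² + r² + 2dr cosθ).
d² + r² + 2dr cosθ = |CA|² = 0.0144593 m²;  d cosθ + r = -0.11023 m.
|ω_lever| = |0.0869·11·-0.11023| / 0.0144593 = 7.2842 rad/s.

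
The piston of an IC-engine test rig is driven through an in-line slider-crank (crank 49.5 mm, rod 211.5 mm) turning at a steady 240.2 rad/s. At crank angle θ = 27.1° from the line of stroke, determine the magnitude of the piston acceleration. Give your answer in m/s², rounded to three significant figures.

2940

ω = 240.2 rad/s
x(θ) = r cosθ + √(L² − r² sin²θ); with ω constant, a = ω²·d²x/dθ².
d²x/dθ² = −r cosθ − r²(cos2θ)/√u − r⁴ sin²2θ/(4u^{3/2}),  u = L² − r² sin²θ = 0.0442238 m².
Substituting r = 0.0495 m, L = 0.2115 m, θ = 27.1°: d²x/dθ² = -0.050987 m.
a = ω²·d²x/dθ² = (240.2)²·(-0.050987) = -2941.8 m/s²;  |a| = 2941.8 m/s².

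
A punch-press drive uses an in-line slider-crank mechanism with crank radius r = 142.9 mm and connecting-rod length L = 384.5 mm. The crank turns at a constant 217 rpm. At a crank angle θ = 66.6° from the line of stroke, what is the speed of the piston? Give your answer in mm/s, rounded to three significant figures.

3450

ω = 2π·217/60 = 22.72 rad/s
For an in-line slider-crank, x = r cosθ + √(L² − r² sin²θ), so v = −rω sinθ·[1 + r cosθ/√(L² − r² sin²θ)].
With r = 0.1429 m, L = 0.3845 m, θ = 66.6°: √(L² − r² sin²θ) = 0.36144 m.
v = −0.1429·22.72·0.91775·[1 + 0.1429·0.39715/0.36144] = -3.4482 m/s.
|v| = 3.4482 m/s = 3448.2 mm/s.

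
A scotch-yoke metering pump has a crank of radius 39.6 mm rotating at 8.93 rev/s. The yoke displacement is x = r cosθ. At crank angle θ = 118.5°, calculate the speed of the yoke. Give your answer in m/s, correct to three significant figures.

ω = 56.11 rad/s (from 8.93 rev/s).
x = r cosθ ⇒ ẋ = −rω sinθ.
|v| = rω|sinθ| = 0.0396·56.11·|sin 118.5°| = 1.9527 m/s.

1.95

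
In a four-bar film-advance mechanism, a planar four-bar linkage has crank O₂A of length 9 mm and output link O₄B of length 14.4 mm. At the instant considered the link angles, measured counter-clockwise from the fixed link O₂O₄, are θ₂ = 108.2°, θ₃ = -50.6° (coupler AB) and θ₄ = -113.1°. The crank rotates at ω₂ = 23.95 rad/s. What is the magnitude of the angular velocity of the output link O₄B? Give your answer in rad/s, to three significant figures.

6.10

ω₂ = 23.95 rad/s
Differentiating the loop-closure r₂e^{iθ₂}+r₃e^{iθ₃}=r₁+r₄e^{iθ₄} gives r₂ω₂e^{iθ₂}+r₃ω₃e^{iθ₃}=r₄ω₄e^{iθ₄}.
Eliminating the other unknown: ω₄ = r₂ω₂ sin(θ₂−θ₃) / [r₄ sin(θ₄−θ₃)].
Numerator sine = +0.36162; denominator sine = -0.88701.
Result = 0.009·23.95·(+0.36162) / (0.0144·(-0.88701)) = -6.1026 rad/s; magnitude 6.1026 rad/s.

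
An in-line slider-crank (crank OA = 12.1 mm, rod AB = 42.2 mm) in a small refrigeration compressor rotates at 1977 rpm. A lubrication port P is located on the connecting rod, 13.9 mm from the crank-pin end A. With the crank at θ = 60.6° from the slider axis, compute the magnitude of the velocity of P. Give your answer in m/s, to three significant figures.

ω = 207 rad/s.  Crank-pin speed |V_A| = rω = 2.5051 m/s, perpendicular to OA.
Rod angle: sinφ = −(r/L) sinθ ⇒ φ = -14.466°; ω_rod = −rω cosθ/√(L²−r²sin²θ) = -30.095 rad/s.
V_P = V_A + ω_rod × AP, with AP = 0.0139 m along the rod.
Components: V_Px = −rω sinθ − a·ω_rod·sinφ = -2.287 m/s;  V_Py = rω cosθ + a·ω_rod·cosφ = +0.82469 m/s.
|V_P| = √(V_Px² + V_Py²) = 2.4311 m/s.

2.43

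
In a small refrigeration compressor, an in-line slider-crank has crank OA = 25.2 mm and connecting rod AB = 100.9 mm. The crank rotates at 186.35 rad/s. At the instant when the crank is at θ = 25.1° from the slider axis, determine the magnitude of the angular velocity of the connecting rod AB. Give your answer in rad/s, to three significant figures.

ω = 186.3 rad/s
The rod makes angle φ with the slider axis where L sinφ = r sinθ; differentiating, L cosφ·φ̇ = r ω cosθ.
L cosφ = √(L² − r² sin²θ) = 0.10033 m.
|ω_rod| = r ω |cosθ| / √(L² − r² sin²θ) = 0.0252·186.3·0.90557/0.10033 = 42.385 rad/s.

42.4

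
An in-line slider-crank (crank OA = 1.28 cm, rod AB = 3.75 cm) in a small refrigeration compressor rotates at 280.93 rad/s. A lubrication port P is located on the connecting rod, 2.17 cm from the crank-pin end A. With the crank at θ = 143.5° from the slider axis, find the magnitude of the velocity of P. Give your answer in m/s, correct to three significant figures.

2.17

ω = 280.9 rad/s.  Crank-pin speed |V_A| = rω = 3.5959 m/s, perpendicular to OA.
Rod angle: sinφ = −(r/L) sinθ ⇒ φ = -11.714°; ω_rod = −rω cosθ/√(L²−r²sin²θ) = +78.722 rad/s.
V_P = V_A + ω_rod × AP, with AP = 0.0217 m along the rod.
Components: V_Px = −rω sinθ − a·ω_rod·sinφ = -1.7921 m/s;  V_Py = rω cosθ + a·ω_rod·cosφ = -1.2179 m/s.
|V_P| = √(V_Px² + V_Py²) = 2.1668 m/s.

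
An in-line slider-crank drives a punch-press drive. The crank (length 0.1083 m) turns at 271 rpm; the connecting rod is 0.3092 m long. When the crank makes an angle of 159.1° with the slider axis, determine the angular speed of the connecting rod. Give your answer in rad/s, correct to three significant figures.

9.36

ω = 28.38 rad/s (converted from 271 rpm).
The rod makes angle φ with the slider axis where L sinφ = r sinθ; differentiating, L cosφ·φ̇ = r ω cosθ.
L cosφ = √(L² − r² sin²θ) = 0.30678 m.
|ω_rod| = r ω |cosθ| / √(L² − r² sin²θ) = 0.1083·28.38·0.93420/0.30678 = 9.3594 rad/s.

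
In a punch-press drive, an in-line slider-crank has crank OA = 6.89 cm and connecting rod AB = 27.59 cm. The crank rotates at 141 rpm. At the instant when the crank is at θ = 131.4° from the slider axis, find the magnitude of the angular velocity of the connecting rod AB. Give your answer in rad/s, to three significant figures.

ω = 14.77 rad/s (converted from 141 rpm).
The rod makes angle φ with the slider axis where L sinφ = r sinθ; differentiating, L cosφ·φ̇ = r ω cosθ.
L cosφ = √(L² − r² sin²θ) = 0.27102 m.
|ω_rod| = r ω |cosθ| / √(L² − r² sin²θ) = 0.0689·14.77·0.66131/0.27102 = 2.4824 rad/s.

2.48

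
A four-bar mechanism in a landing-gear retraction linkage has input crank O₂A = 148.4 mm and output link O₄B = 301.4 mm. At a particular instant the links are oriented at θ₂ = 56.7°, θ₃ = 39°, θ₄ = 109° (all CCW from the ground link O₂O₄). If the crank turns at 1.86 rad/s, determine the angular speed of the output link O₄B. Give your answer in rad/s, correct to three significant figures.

0.296

ω₂ = 1.86 rad/s
Differentiating the loop-closure r₂e^{iθ₂}+r₃e^{iθ₃}=r₁+r₄e^{iθ₄} gives r₂ω₂e^{iθ₂}+r₃ω₃e^{iθ₃}=r₄ω₄e^{iθ₄}.
Eliminating the other unknown: ω₄ = r₂ω₂ sin(θ₂−θ₃) / [r₄ sin(θ₄−θ₃)].
Numerator sine = +0.30403; denominator sine = +0.93969.
Result = 0.1484·1.86·(+0.30403) / (0.3014·(+0.93969)) = +0.2963 rad/s; magnitude 0.2963 rad/s.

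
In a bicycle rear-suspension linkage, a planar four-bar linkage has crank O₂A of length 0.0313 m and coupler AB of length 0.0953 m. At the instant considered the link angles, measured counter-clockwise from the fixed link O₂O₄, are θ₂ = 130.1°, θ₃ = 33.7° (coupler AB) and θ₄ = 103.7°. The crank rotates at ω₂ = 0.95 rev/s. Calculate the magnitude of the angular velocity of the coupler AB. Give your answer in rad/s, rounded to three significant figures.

0.928

ω₂ = 5.969 rad/s (from 0.95 rev/s).
Differentiating the loop-closure r₂e^{iθ₂}+r₃e^{iθ₃}=r₁+r₄e^{iθ₄} gives r₂ω₂e^{iθ₂}+r₃ω₃e^{iθ₃}=r₄ω₄e^{iθ₄}.
Eliminating the other unknown: ω₃ = r₂ω₂ sin(θ₄−θ₂) / [r₃ sin(θ₃−θ₄)].
Numerator sine = -0.44464; denominator sine = -0.93969.
Result = 0.0313·5.969·(-0.44464) / (0.0953·(-0.93969)) = +0.92763 rad/s; magnitude 0.92763 rad/s.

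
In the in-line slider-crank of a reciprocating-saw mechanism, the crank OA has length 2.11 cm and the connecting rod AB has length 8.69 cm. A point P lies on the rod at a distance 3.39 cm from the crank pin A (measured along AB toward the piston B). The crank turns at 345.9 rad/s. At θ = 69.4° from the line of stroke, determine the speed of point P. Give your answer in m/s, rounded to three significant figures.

ω = 345.9 rad/s.  Crank-pin speed |V_A| = rω = 7.2985 m/s, perpendicular to OA.
Rod angle: sinφ = −(r/L) sinθ ⇒ φ = -13.137°; ω_rod = −rω cosθ/√(L²−r²sin²θ) = -30.344 rad/s.
V_P = V_A + ω_rod × AP, with AP = 0.0339 m along the rod.
Components: V_Px = −rω sinθ − a·ω_rod·sinφ = -7.0656 m/s;  V_Py = rω cosθ + a·ω_rod·cosφ = +1.5662 m/s.
|V_P| = √(V_Px² + V_Py²) = 7.2371 m/s.

7.24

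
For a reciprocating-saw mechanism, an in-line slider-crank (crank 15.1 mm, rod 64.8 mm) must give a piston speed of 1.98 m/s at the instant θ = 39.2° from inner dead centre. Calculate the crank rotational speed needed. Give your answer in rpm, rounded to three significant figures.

For an in-line slider-crank, |v_piston| = rω|sinθ|·[1 + r cosθ/√(L² − r² sin²θ)].
With r = 0.0151 m, L = 0.0648 m, θ = 39.2°: the bracketed kinematic factor |dx/dθ| = 0.011286 m.
ω = v/|dx/dθ| = 1.98/0.011286 = 175.44 rad/s.
N = 60ω/(2π) = 1675.3 rpm.

1680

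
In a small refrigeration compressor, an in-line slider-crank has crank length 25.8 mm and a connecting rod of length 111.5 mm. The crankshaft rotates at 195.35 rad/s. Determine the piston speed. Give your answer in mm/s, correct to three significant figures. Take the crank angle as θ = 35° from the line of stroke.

ω = 195.3 rad/s
For an in-line slider-crank, x = r cosθ + √(L² − r² sin²θ), so v = −rω sinθ·[1 + r cosθ/√(L² − r² sin²θ)].
With r = 0.0258 m, L = 0.1115 m, θ = 35°: √(L² − r² sin²θ) = 0.11051 m.
v = −0.0258·195.3·0.57358·[1 + 0.0258·0.81915/0.11051] = -3.4437 m/s.
|v| = 3.4437 m/s = 3443.7 mm/s.

3440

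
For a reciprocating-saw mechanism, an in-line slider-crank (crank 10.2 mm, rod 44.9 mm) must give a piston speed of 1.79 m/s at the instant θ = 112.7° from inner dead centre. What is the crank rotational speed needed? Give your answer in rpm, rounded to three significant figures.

2000

For an in-line slider-crank, |v_piston| = rω|sinθ|·[1 + r cosθ/√(L² − r² sin²θ)].
With r = 0.0102 m, L = 0.0449 m, θ = 112.7°: the bracketed kinematic factor |dx/dθ| = 0.0085662 m.
ω = v/|dx/dθ| = 1.79/0.0085662 = 208.96 rad/s.
N = 60ω/(2π) = 1995.4 rpm.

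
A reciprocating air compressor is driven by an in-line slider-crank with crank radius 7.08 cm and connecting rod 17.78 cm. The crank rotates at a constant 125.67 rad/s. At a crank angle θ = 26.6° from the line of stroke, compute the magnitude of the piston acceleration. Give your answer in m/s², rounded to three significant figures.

1280

ω = 125.7 rad/s
x(θ) = r cosθ + √(L² − r² sin²θ); with ω constant, a = ω²·d²x/dθ².
d²x/dθ² = −r cosθ − r²(cos2θ)/√u − r⁴ sin²2θ/(4u^{3/2}),  u = L² − r² sin²θ = 0.0306079 m².
Substituting r = 0.0708 m, L = 0.1778 m, θ = 26.6°: d²x/dθ² = -0.081221 m.
a = ω²·d²x/dθ² = (125.7)²·(-0.081221) = -1282.7 m/s²;  |a| = 1282.7 m/s².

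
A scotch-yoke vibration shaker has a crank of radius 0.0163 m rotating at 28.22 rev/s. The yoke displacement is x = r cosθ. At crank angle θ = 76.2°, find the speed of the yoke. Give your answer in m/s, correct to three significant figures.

2.81

ω = 177.3 rad/s (from 28.22 rev/s).
x = r cosθ ⇒ ẋ = −rω sinθ.
|v| = rω|sinθ| = 0.0163·177.3·|sin 76.2°| = 2.8068 m/s.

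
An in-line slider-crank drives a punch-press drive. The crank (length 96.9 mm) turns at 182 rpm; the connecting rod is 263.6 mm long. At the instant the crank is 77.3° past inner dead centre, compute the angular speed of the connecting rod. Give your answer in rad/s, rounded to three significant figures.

ω = 19.06 rad/s (converted from 182 rpm).
The rod makes angle φ with the slider axis where L sinφ = r sinθ; differentiating, L cosφ·φ̇ = r ω cosθ.
L cosφ = √(L² − r² sin²θ) = 0.24607 m.
|ω_rod| = r ω |cosθ| / √(L² − r² sin²θ) = 0.0969·19.06·0.21985/0.24607 = 1.65 rad/s.

1.65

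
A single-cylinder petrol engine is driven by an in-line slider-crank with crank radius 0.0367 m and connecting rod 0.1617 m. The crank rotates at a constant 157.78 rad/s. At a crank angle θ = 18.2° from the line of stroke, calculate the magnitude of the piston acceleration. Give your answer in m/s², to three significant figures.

1040

ω = 157.8 rad/s
x(θ) = r cosθ + √(L² − r² sin²θ); with ω constant, a = ω²·d²x/dθ².
d²x/dθ² = −r cosθ − r²(cos2θ)/√u − r⁴ sin²2θ/(4u^{3/2}),  u = L² − r² sin²θ = 0.0260155 m².
Substituting r = 0.0367 m, L = 0.1617 m, θ = 18.2°: d²x/dθ² = -0.041623 m.
a = ω²·d²x/dθ² = (157.8)²·(-0.041623) = -1036.2 m/s²;  |a| = 1036.2 m/s².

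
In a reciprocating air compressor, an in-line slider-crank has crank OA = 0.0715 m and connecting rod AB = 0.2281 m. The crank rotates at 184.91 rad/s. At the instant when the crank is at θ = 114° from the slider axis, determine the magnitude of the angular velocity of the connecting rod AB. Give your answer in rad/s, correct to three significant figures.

24.6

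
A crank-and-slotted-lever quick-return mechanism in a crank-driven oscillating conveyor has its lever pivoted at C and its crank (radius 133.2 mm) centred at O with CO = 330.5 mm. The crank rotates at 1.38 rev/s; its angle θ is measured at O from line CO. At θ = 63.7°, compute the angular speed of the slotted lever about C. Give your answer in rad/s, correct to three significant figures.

1.95

ω = 8.671 rad/s (from 1.38 rev/s).
Crank pin A relative to C: A = (d + r cosθ, r sinθ); lever angle φ = atan2(r sinθ, d + r cosθ).
Differentiating tanφ: φ̇ = rω(d cosθ + r)/(d² + r² + 2dr cosθ).
d² + r² + 2dr cosθ = |CA|² = 0.165983 m²;  d cosθ + r = +0.27964 m.
|ω_lever| = |0.1332·8.671·+0.27964| / 0.165983 = 1.9458 rad/s.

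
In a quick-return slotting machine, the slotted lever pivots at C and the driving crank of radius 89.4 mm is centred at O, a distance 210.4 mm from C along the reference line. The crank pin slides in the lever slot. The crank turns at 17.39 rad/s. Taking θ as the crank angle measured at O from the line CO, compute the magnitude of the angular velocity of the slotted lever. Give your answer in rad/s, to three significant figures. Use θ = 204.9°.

8.69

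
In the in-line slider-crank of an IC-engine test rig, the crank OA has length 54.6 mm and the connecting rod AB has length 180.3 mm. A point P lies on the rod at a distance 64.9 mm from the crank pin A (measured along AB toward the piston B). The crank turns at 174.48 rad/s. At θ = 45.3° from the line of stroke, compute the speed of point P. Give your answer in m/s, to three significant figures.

ω = 174.5 rad/s.  Crank-pin speed |V_A| = rω = 9.5266 m/s, perpendicular to OA.
Rod angle: sinφ = −(r/L) sinθ ⇒ φ = -12.430°; ω_rod = −rω cosθ/√(L²−r²sin²θ) = -38.058 rad/s.
V_P = V_A + ω_rod × AP, with AP = 0.0649 m along the rod.
Components: V_Px = −rω sinθ − a·ω_rod·sinφ = -7.3032 m/s;  V_Py = rω cosθ + a·ω_rod·cosφ = +4.2889 m/s.
|V_P| = √(V_Px² + V_Py²) = 8.4694 m/s.

8.47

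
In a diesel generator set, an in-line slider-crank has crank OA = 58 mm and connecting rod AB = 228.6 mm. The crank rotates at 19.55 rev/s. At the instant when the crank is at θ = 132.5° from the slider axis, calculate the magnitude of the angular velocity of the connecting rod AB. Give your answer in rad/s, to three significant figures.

ω = 122.8 rad/s (converted from 19.55 rev/s).
The rod makes angle φ with the slider axis where L sinφ = r sinθ; differentiating, L cosφ·φ̇ = r ω cosθ.
L cosφ = √(L² − r² sin²θ) = 0.22456 m.
|ω_rod| = r ω |cosθ| / √(L² − r² sin²θ) = 0.058·122.8·0.67559/0.22456 = 21.434 rad/s.

21.4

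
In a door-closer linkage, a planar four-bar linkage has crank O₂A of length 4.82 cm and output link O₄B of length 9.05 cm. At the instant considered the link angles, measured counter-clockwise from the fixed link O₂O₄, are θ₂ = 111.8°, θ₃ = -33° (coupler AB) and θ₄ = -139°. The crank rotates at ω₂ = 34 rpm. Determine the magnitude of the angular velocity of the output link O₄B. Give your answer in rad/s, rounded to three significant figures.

1.14

ω₂ = 3.56 rad/s (from 34 rpm).
Differentiating the loop-closure r₂e^{iθ₂}+r₃e^{iθ₃}=r₁+r₄e^{iθ₄} gives r₂ω₂e^{iθ₂}+r₃ω₃e^{iθ₃}=r₄ω₄e^{iθ₄}.
Eliminating the other unknown: ω₄ = r₂ω₂ sin(θ₂−θ₃) / [r₄ sin(θ₄−θ₃)].
Numerator sine = +0.57643; denominator sine = -0.96126.
Result = 0.0482·3.56·(+0.57643) / (0.0905·(-0.96126)) = -1.1371 rad/s; magnitude 1.1371 rad/s.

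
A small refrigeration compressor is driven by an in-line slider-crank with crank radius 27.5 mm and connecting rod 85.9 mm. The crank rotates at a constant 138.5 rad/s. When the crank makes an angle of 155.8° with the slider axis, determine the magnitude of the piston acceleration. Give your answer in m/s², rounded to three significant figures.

366

ω = 138.5 rad/s
x(θ) = r cosθ + √(L² − r² sin²θ); with ω constant, a = ω²·d²x/dθ².
d²x/dθ² = −r cosθ − r²(cos2θ)/√u − r⁴ sin²2θ/(4u^{3/2}),  u = L² − r² sin²θ = 0.00725173 m².
Substituting r = 0.0275 m, L = 0.0859 m, θ = 155.8°: d²x/dθ² = +0.019058 m.
a = ω²·d²x/dθ² = (138.5)²·(+0.019058) = +365.57 m/s²;  |a| = 365.57 m/s².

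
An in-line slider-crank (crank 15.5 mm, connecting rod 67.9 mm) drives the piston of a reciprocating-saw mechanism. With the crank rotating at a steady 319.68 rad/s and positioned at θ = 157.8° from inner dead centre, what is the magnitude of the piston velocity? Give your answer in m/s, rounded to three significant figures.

1.48

ω = 319.7 rad/s
For an in-line slider-crank, x = r cosθ + √(L² − r² sin²θ), so v = −rω sinθ·[1 + r cosθ/√(L² − r² sin²θ)].
With r = 0.0155 m, L = 0.0679 m, θ = 157.8°: √(L² − r² sin²θ) = 0.067647 m.
v = −0.0155·319.7·0.37784·[1 + 0.0155·-0.92587/0.067647] = -1.475 m/s.
|v| = 1.475 m/s.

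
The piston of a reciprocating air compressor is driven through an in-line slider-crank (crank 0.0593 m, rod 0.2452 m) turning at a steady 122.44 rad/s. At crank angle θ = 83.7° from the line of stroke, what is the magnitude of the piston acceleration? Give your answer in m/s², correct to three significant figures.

118

ω = 122.4 rad/s
x(θ) = r cosθ + √(L² − r² sin²θ); with ω constant, a = ω²·d²x/dθ².
d²x/dθ² = −r cosθ − r²(cos2θ)/√u − r⁴ sin²2θ/(4u^{3/2}),  u = L² − r² sin²θ = 0.0566489 m².
Substituting r = 0.0593 m, L = 0.2452 m, θ = 83.7°: d²x/dθ² = +0.0079006 m.
a = ω²·d²x/dθ² = (122.4)²·(+0.0079006) = +118.44 m/s²;  |a| = 118.44 m/s².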